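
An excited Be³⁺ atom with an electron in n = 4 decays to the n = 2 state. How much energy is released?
40.8171 eV

The energy levels are E_n = -13.6057 Z² eV / n².

Energy at n = 4: E_4 = -13.6057 × 4² / 4² = -13.6057000 eV
Energy at n = 2: E_2 = -13.6057 × 4² / 2² = -54.4228000 eV

For emission (electron falling to lower state), the photon energy is:
E_photon = E_4 - E_2 = |-13.6057000 - (-54.4228000)|
E_photon = 40.8171 eV

This energy is carried away by the emitted photon.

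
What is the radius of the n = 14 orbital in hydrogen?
10.3719 nm (or 103.7187 Å)

The Bohr radius formula is:
r_n = n² a₀ / Z

where a₀ = 0.0529177 nm is the Bohr radius.

For H (Z = 1) at n = 14:
r_14 = 14² × 0.0529177 nm / 1
r_14 = 196 × 0.0529177 nm / 1
r_14 = 10.37187 nm / 1
r_14 = 10.3719 nm

The electron orbits at approximately 10.3719 nm from the nucleus.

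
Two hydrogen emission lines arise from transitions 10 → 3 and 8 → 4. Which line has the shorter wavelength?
10 → 3

Calculate the energy for each transition:

Transition 10 → 3:
ΔE₁ = |E_3 - E_10| = |-13.6057/3² - (-13.6057/10²)|
ΔE₁ = |-1.511744444444 - (-0.136057000000)| = 1.375687444 eV

Transition 8 → 4:
ΔE₂ = |E_4 - E_8| = |-13.6057/4² - (-13.6057/8²)|
ΔE₂ = |-0.850356250000 - (-0.212589062500)| = 0.637767188 eV

Since 1.375687444 eV > 0.637767188 eV, the transition 10 → 3 emits the more energetic photon.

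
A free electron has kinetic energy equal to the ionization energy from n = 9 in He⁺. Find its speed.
4.8615e+05 m/s (or 0.16% of c)

The binding energy at n = 9 for He⁺ is:
E_9 = -13.6057 × 2²/9² = -0.67188642 eV
|E_9| = 0.67188642 eV

Convert to Joules:
KE = 0.67188642 eV × (1.602177 × 10⁻¹⁹ J/eV) = 1.076481e-19 J

Using KE = ½mv²:
v = √(2·KE/m_e)
v = √(2 × 1.076481e-19 J / 9.10938 × 10⁻³¹ kg)
v = 4.8615e+05 m/s

This is approximately 0.16% the speed of light.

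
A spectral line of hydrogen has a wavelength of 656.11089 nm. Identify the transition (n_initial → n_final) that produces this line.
n = 3 → n = 2

First, find the photon energy from the wavelength (hc = 1239.84 eV·nm):
E = hc/λ = 1239.84 eV·nm / 656.11089 nm = 1.8896806 eV

The energy levels of hydrogen satisfy E_n = -13.6057 / n² eV, so an emission n_i → n_f releases
ΔE = 13.6057 × (1/n_f² − 1/n_i²) eV.

Setting ΔE equal to the photon energy:
1/n_f² − 1/n_i² = 1.8896806 / 13.6057 = 0.13888889

Since 1/n_i² must be positive, we need 1/n_f² > 0.13888889, i.e. n_f ≤ 2. For each allowed n_f, solve n_i = (1/n_f² − 0.13888889)^(−1/2) and check whether it is a whole number:
  n_f = 1: 1/n_i² = 1.00000000 − 0.13888889 = 0.86111111 → n_i = 1.078  (not an integer) ✗
  n_f = 2: 1/n_i² = 0.25000000 − 0.13888889 = 0.11111111 → n_i = 3.000  → integer, n_i = 3 ✓

Only n_f = 2 gives an integer upper level, n_i = 3.

The transition is from n = 3 to n = 2 (emission).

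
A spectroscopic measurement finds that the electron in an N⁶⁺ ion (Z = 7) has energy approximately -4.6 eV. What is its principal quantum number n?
n = 12

The exact energy levels follow E_n = -13.6057 Z² / n² eV with Z = 7.

The measured value (-4.6 eV) is reported to only 2 significant figures, so we must test candidate n values and see which one matches to that precision.

Candidate energies:
  n = 10:  E = -13.6057 × 7² / 10² = -6.66679 eV
  n = 11:  E = -13.6057 × 7² / 11² = -5.50975 eV
  n = 12:  E = -13.6057 × 7² / 12² = -4.62972 eV  ← matches
  n = 13:  E = -13.6057 × 7² / 13² = -3.94485 eV
  n = 14:  E = -13.6057 × 7² / 14² = -3.40143 eV

Checking against the measurement of -4.6 eV (2 sig figs), only n = 12 agrees:
E_12 = -4.62972 eV, which rounds to -4.6 eV ✓

Therefore n = 12.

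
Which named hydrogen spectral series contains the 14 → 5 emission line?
Pfund series

The spectral series in hydrogen are named based on the final (lower) energy level:
- Lyman series: n_final = 1 (ultraviolet)
- Balmer series: n_final = 2 (visible/near-UV)
- Paschen series: n_final = 3 (infrared)
- Brackett series: n_final = 4 (infrared)
- Pfund series: n_final = 5 (far infrared)

Since this transition ends at n = 5, it belongs to the Pfund series.

For reference, this 14 → 5 line has photon energy
ΔE = 13.6057 eV × (1/5² - 1/14²) = 0.47481116327 eV,
corresponding to wavelength λ = hc/ΔE = 1239.84 eV·nm / 0.47481116327 eV = 2611.22757 nm in the far infrared region.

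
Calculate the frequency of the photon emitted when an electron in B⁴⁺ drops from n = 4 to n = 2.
1.54211e+16 Hz

First, find the transition energy:
E_4 = -13.6057 × 5² / 4² = -21.2589063 eV
E_2 = -13.6057 × 5² / 2² = -85.0356250 eV
|ΔE| = |E_2 - E_4| = 63.7767187 eV

Convert to Joules: E = 63.7767187 eV × (1.602177 × 10⁻¹⁹ J/eV) = 1.0218159e-17 J

Using E = hf:
f = E/h = 1.0218159e-17 J / (6.62607 × 10⁻³⁴ J·s)
f = 1.54211e+16 Hz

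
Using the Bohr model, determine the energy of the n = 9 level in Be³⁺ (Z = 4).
-2.687546 eV

For hydrogen-like ions, the energy levels scale with Z²:
E_n = -13.6057 Z² / n² eV

For Be³⁺ (Z = 4) at n = 9:
E_9 = -13.6057 × 4² / 9²
E_9 = -13.6057 × 16 / 81
E_9 = -217.6912 / 81
E_9 = -2.687546 eV

The energy is 16 times more negative than hydrogen at the same n due to the stronger nuclear charge.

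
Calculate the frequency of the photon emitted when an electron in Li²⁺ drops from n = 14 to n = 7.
4.53e+14 Hz

First, find the transition energy:
E_14 = -13.6057 × 3² / 14² = -0.6247515 eV
E_7 = -13.6057 × 3² / 7² = -2.4990061 eV
|ΔE| = |E_7 - E_14| = 1.8742546 eV

Convert to Joules: E = 1.8742546 eV × (1.602177 × 10⁻¹⁹ J/eV) = 3.0029e-19 J

Using E = hf:
f = E/h = 3.0029e-19 J / (6.62607 × 10⁻³⁴ J·s)
f = 4.53e+14 Hz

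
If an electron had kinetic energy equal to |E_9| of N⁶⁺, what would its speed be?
1.70e+06 m/s (or 0.5676% of c)

The binding energy at n = 9 for N⁶⁺ is:
E_9 = -13.6057 × 7²/9² = -8.230609 eV
|E_9| = 8.230609 eV

Convert to Joules:
KE = 8.230609 eV × (1.602177 × 10⁻¹⁹ J/eV) = 1.3187e-18 J

Using KE = ½mv²:
v = √(2·KE/m_e)
v = √(2 × 1.3187e-18 J / 9.10938 × 10⁻³¹ kg)
v = 1.70e+06 m/s

This is approximately 0.5676% the speed of light.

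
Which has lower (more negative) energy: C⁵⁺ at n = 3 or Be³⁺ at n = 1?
Be³⁺ at n = 1 (E = -217.691 eV)

Using E_n = -13.6057 Z² / n² eV:

C⁵⁺ (Z = 6) at n = 3:
E = -13.6057 × 6² / 3² = -13.6057 × 36 / 9 = -54.422800 eV

Be³⁺ (Z = 4) at n = 1:
E = -13.6057 × 4² / 1² = -13.6057 × 16 / 1 = -217.691200 eV

Since -217.691200 eV < -54.422800 eV,
Be³⁺ at n = 1 is more tightly bound (requires more energy to ionize).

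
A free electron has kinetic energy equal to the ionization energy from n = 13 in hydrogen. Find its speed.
1.683e+05 m/s (or 0.056% of c)

The binding energy at n = 13 for hydrogen is:
E_13 = -13.6057/13² = -0.08050710 eV
|E_13| = 0.08050710 eV

Convert to Joules:
KE = 0.08050710 eV × (1.602177 × 10⁻¹⁹ J/eV) = 1.28987e-20 J

Using KE = ½mv²:
v = √(2·KE/m_e)
v = √(2 × 1.28987e-20 J / 9.10938 × 10⁻³¹ kg)
v = 1.683e+05 m/s

This is approximately 0.056% the speed of light.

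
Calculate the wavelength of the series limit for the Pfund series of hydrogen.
2278.163 nm

The series limit corresponds to the transition from n = ∞ to n = 5.
This is the highest energy (shortest wavelength) transition in the Pfund series.

E_∞ = 0 eV
E_5 = -13.6057 / 5² = -0.544228000 eV

Energy at series limit:
ΔE = E_∞ - E_5 = 0 - (-0.544228000) = 0.544228000 eV
λ = hc/E = 1239.84 eV·nm / 0.544228000 eV = 2278.163 nm

This energy equals the ionization energy from the n = 5 state of hydrogen.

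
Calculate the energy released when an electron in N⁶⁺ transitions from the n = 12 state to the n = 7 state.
8.975983 eV

The energy levels are E_n = -13.6057 Z² eV / n².

Energy at n = 12: E_12 = -13.6057 × 7² / 12² = -4.629717361 eV
Energy at n = 7: E_7 = -13.6057 × 7² / 7² = -13.605700000 eV

For emission (electron falling to lower state), the photon energy is:
E_photon = E_12 - E_7 = |-4.629717361 - (-13.605700000)|
E_photon = 8.975983 eV

This energy is carried away by the emitted photon.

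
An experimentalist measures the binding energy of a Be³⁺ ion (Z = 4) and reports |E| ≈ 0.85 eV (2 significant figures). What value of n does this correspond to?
n = 16

The exact energy levels follow E_n = -13.6057 Z² / n² eV with Z = 4.

The measured value (-0.85 eV) is reported to only 2 significant figures, so we must test candidate n values and see which one matches to that precision.

Candidate energies:
  n = 14:  E = -13.6057 × 4² / 14² = -1.110669 eV
  n = 15:  E = -13.6057 × 4² / 15² = -0.967516 eV
  n = 16:  E = -13.6057 × 4² / 16² = -0.850356 eV  ← matches
  n = 17:  E = -13.6057 × 4² / 17² = -0.753257 eV
  n = 18:  E = -13.6057 × 4² / 18² = -0.671886 eV

Checking against the measurement of -0.85 eV (2 sig figs), only n = 16 agrees:
E_16 = -0.850356 eV, which rounds to -0.85 eV ✓

Therefore n = 16.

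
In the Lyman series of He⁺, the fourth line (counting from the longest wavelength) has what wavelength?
23.730863 nm

The lines of a series are numbered from the longest wavelength (smallest ΔE) outward; the fourth line is the transition from n = n_f + 4 to n_f.
The Lyman series has all transitions ending at n_f = 1.

For He⁺ (Z = 2), the fourth line (δ-line) is the jump from n = 5 to n = 1:
E_5 = -13.6057 × 2² / 5² = -2.17691200 eV
E_1 = -13.6057 × 2² / 1² = -54.42280000 eV
ΔE = E_5 - E_1 = 52.24588800 eV

λ = hc/E = 1239.84 eV·nm / 52.24588800 eV
λ = 23.730863 nm

This is the δ-line of the Lyman series in He⁺.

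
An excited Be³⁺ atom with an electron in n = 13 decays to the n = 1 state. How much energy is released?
216.403 eV

The energy levels are E_n = -13.6057 Z² eV / n².

Energy at n = 13: E_13 = -13.6057 × 4² / 13² = -1.288114 eV
Energy at n = 1: E_1 = -13.6057 × 4² / 1² = -217.691200 eV

For emission (electron falling to lower state), the photon energy is:
E_photon = E_13 - E_1 = |-1.288114 - (-217.691200)|
E_photon = 216.403 eV

This energy is carried away by the emitted photon.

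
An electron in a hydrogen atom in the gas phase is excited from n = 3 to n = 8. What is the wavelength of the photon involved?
954.3431 nm

First, find the transition energy using E_n = -13.6057 / n² eV:
E_3 = -13.6057 / 3² = -1.51174444 eV
E_8 = -13.6057 / 8² = -0.21258906 eV

Photon energy: |ΔE| = |E_8 - E_3| = 1.29915538 eV

Convert to wavelength using E = hc/λ with hc = 1239.84 eV·nm:
λ = hc/E = 1239.84 eV·nm / 1.29915538 eV
λ = 954.3431 nm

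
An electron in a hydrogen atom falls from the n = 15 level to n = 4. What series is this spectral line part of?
Brackett series

The spectral series in hydrogen are named based on the final (lower) energy level:
- Lyman series: n_final = 1 (ultraviolet)
- Balmer series: n_final = 2 (visible/near-UV)
- Paschen series: n_final = 3 (infrared)
- Brackett series: n_final = 4 (infrared)
- Pfund series: n_final = 5 (far infrared)

Since this transition ends at n = 4, it belongs to the Brackett series.

For reference, this 15 → 4 line has photon energy
ΔE = 13.6057 eV × (1/4² - 1/15²) = 0.789886472 eV,
corresponding to wavelength λ = hc/ΔE = 1239.84 eV·nm / 0.789886472 eV = 1569.643 nm in the infrared region.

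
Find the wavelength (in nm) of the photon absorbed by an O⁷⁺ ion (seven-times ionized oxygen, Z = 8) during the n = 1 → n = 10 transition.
1.438 nm

First, find the transition energy using E_n = -13.6057 Z² / n² eV:
E_1 = -13.6057 × 8² / 1² = -870.76480 eV
E_10 = -13.6057 × 8² / 10² = -8.70765 eV

Photon energy: |ΔE| = |E_10 - E_1| = 862.05715 eV

Convert to wavelength using E = hc/λ with hc = 1239.84 eV·nm:
λ = hc/E = 1239.84 eV·nm / 862.05715 eV
λ = 1.438 nm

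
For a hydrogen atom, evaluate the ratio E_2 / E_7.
12.25

Using E_n = -13.6057 Z² / n² eV with Z = 1:

E_2 = -13.6057 / 2² = -13.6057 / 4 = -3.40142500 eV
E_7 = -13.6057 / 7² = -13.6057 / 49 = -0.27766735 eV

The ratio is:
E_2/E_7 = (-3.40142500) / (-0.27766735)
E_2/E_7 = (-13.6057/4) / (-13.6057/49)
E_2/E_7 = 49/4
E_2/E_7 = 12.25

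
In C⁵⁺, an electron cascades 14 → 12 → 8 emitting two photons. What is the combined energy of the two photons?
5.1542 eV

The energy levels of C⁵⁺ are E_n = -13.6057 × 6² / n² eV.

First transition (14 → 12):
ΔE₁ = |E_12 - E_14|
ΔE₁ = |-3.4014250000 - (-2.4990061224)| = 0.9024189 eV

Second transition (12 → 8):
ΔE₂ = |E_8 - E_12|
ΔE₂ = |-7.6532062500 - (-3.4014250000)| = 4.2517813 eV

Total energy released:
E_total = ΔE₁ + ΔE₂ = 0.9024189 + 4.2517813 = 5.1542 eV

Note: This equals the direct transition 14 → 8: 5.1542 eV ✓
Energy is conserved regardless of the path taken.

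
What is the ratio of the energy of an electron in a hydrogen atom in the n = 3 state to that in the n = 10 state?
11.111111

Using E_n = -13.6057 Z² / n² eV with Z = 1:

E_3 = -13.6057 / 3² = -13.6057 / 9 = -1.511744444444 eV
E_10 = -13.6057 / 10² = -13.6057 / 100 = -0.136057000000 eV

The ratio is:
E_3/E_10 = (-1.511744444444) / (-0.136057000000)
E_3/E_10 = (-13.6057/9) / (-13.6057/100)
E_3/E_10 = 100/9
E_3/E_10 = 11.111111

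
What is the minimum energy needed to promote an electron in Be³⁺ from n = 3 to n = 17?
23.4347 eV

The energy levels of a hydrogen-like atom are E_n = -13.6057 Z² eV / n².

Energy at n = 3: E_3 = -13.6057 × 4² / 3² = -24.1879111 eV
Energy at n = 17: E_17 = -13.6057 × 4² / 17² = -0.7532567 eV

The excitation energy is the difference:
ΔE = E_17 - E_3
ΔE = -0.7532567 - (-24.1879111)
ΔE = 23.4347 eV

Since this is positive, energy must be absorbed (photon absorption).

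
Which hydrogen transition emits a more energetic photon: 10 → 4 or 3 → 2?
3 → 2

Calculate the energy for each transition:

Transition 10 → 4:
ΔE₁ = |E_4 - E_10| = |-13.6057/4² - (-13.6057/10²)|
ΔE₁ = |-0.850356250000 - (-0.136057000000)| = 0.714299250 eV

Transition 3 → 2:
ΔE₂ = |E_2 - E_3| = |-13.6057/2² - (-13.6057/3²)|
ΔE₂ = |-3.401425000000 - (-1.511744444444)| = 1.889680556 eV

Since 1.889680556 eV > 0.714299250 eV, the transition 3 → 2 emits the more energetic photon.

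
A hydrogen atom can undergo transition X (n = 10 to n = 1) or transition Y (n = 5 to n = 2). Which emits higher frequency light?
10 → 1

Calculate the energy for each transition:

Transition 10 → 1:
ΔE₁ = |E_1 - E_10| = |-13.6057/1² - (-13.6057/10²)|
ΔE₁ = |-13.605700000000 - (-0.136057000000)| = 13.469643000 eV

Transition 5 → 2:
ΔE₂ = |E_2 - E_5| = |-13.6057/2² - (-13.6057/5²)|
ΔE₂ = |-3.401425000000 - (-0.544228000000)| = 2.857197000 eV

Since 13.469643000 eV > 2.857197000 eV, the transition 10 → 1 emits the more energetic photon.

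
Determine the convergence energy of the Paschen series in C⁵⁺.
54.423 eV

The series limit corresponds to the transition from n = ∞ to n = 3.
This is the highest energy (shortest wavelength) transition in the Paschen series.

E_∞ = 0 eV
E_3 = -13.6057 × 6² / 3² = -54.423 eV

Energy at series limit:
ΔE = E_∞ - E_3 = 0 - (-54.423) = 54.423 eV

This energy equals the ionization energy from the n = 3 state of C⁵⁺.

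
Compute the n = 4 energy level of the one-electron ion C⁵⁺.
-30.612825 eV

For hydrogen-like ions, the energy levels scale with Z²:
E_n = -13.6057 Z² / n² eV

For C⁵⁺ (Z = 6) at n = 4:
E_4 = -13.6057 × 6² / 4²
E_4 = -13.6057 × 36 / 16
E_4 = -489.8052 / 16
E_4 = -30.612825 eV

The energy is 36 times more negative than hydrogen at the same n due to the stronger nuclear charge.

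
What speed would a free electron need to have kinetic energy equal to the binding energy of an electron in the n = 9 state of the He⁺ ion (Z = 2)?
4.86154e+05 m/s (or 0.162163% of c)

The binding energy at n = 9 for He⁺ is:
E_9 = -13.6057 × 2²/9² = -0.671886420 eV
|E_9| = 0.671886420 eV

Convert to Joules:
KE = 0.671886420 eV × (1.602177 × 10⁻¹⁹ J/eV) = 1.0764810e-19 J

Using KE = ½mv²:
v = √(2·KE/m_e)
v = √(2 × 1.0764810e-19 J / 9.10938 × 10⁻³¹ kg)
v = 4.86154e+05 m/s

This is approximately 0.162163% the speed of light.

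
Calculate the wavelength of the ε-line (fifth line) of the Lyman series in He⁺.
23.433 nm

The lines of a series are numbered from the longest wavelength (smallest ΔE) outward; the fifth line is the transition from n = n_f + 5 to n_f.
The Lyman series has all transitions ending at n_f = 1.

For He⁺ (Z = 2), the fifth line (ε-line) is the jump from n = 6 to n = 1:
E_6 = -13.6057 × 2² / 6² = -1.51174 eV
E_1 = -13.6057 × 2² / 1² = -54.42280 eV
ΔE = E_6 - E_1 = 52.91106 eV

λ = hc/E = 1239.84 eV·nm / 52.91106 eV
λ = 23.433 nm

This is the ε-line of the Lyman series in He⁺.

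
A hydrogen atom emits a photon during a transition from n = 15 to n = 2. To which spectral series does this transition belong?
Balmer series

The spectral series in hydrogen are named based on the final (lower) energy level:
- Lyman series: n_final = 1 (ultraviolet)
- Balmer series: n_final = 2 (visible/near-UV)
- Paschen series: n_final = 3 (infrared)
- Brackett series: n_final = 4 (infrared)
- Pfund series: n_final = 5 (far infrared)

Since this transition ends at n = 2, it belongs to the Balmer series.

For reference, this 15 → 2 line has photon energy
ΔE = 13.6057 eV × (1/2² - 1/15²) = 3.3409552 eV,
corresponding to wavelength λ = hc/ΔE = 1239.84 eV·nm / 3.3409552 eV = 371.103 nm in the visible/near-UV region.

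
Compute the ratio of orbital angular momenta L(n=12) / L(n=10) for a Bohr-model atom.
1.20

In the Bohr model, L_n = nℏ, so the ratio is purely the ratio of quantum numbers:

L_12/L_10 = 12ℏ / 10ℏ = 12/10 = 1.20

The angular momentum scales linearly with n.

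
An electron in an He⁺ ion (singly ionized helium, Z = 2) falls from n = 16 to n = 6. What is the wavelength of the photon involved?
954.34312 nm

First, find the transition energy using E_n = -13.6057 Z² / n² eV:
E_16 = -13.6057 × 2² / 16² = -0.212589063 eV
E_6 = -13.6057 × 2² / 6² = -1.511744444 eV

Photon energy: |ΔE| = |E_6 - E_16| = 1.299155381 eV

Convert to wavelength using E = hc/λ with hc = 1239.84 eV·nm:
λ = hc/E = 1239.84 eV·nm / 1.299155381 eV
λ = 954.34312 nm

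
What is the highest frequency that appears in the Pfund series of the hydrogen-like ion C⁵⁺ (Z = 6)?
4.7374e+15 Hz

The series limit corresponds to the transition from n = ∞ to n = 5.
This is the highest energy (shortest wavelength) transition in the Pfund series.

E_∞ = 0 eV
E_5 = -13.6057 × 6² / 5² = -19.592208 eV

Energy at series limit:
ΔE = E_∞ - E_5 = 0 - (-19.592208) = 19.592208 eV
E = 19.592208 eV × (1.602177 × 10⁻¹⁹ J/eV) = 3.139019e-18 J
f = E/h = 3.139019e-18 J / (6.62607 × 10⁻³⁴ J·s) = 4.7374e+15 Hz

This energy equals the ionization energy from the n = 5 state of C⁵⁺.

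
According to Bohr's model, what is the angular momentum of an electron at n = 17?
1.79277e-33 J·s (or 17ℏ)

In the Bohr model, angular momentum is quantized:
L = nℏ

where ℏ = h/(2π) = 1.0545718e-34 J·s

For n = 17:
L = 17 × 1.0545718e-34 J·s
L = 1.79277e-33 J·s

This can also be written as L = 17ℏ.
The angular momentum is an integer multiple of the reduced Planck constant.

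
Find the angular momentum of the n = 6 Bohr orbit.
6.327e-34 J·s (or 6ℏ)

In the Bohr model, angular momentum is quantized:
L = nℏ

where ℏ = h/(2π) = 1.05457e-34 J·s

For n = 6:
L = 6 × 1.05457e-34 J·s
L = 6.327e-34 J·s

This can also be written as L = 6ℏ.
The angular momentum is an integer multiple of the reduced Planck constant.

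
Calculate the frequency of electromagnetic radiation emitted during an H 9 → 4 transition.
1.650e+14 Hz

First, find the transition energy:
E_9 = -13.6057 / 9² = -0.16797160 eV
E_4 = -13.6057 / 4² = -0.85035625 eV
|ΔE| = |E_4 - E_9| = 0.68238465 eV

Convert to Joules: E = 0.68238465 eV × (1.602177 × 10⁻¹⁹ J/eV) = 1.09330e-19 J

Using E = hf:
f = E/h = 1.09330e-19 J / (6.62607 × 10⁻³⁴ J·s)
f = 1.650e+14 Hz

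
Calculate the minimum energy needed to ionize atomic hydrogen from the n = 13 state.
0.081 eV

The ionization energy is the energy needed to remove the electron completely (n → ∞).

For hydrogen, E_n = -13.6057 eV / n².

At n = 13: E_13 = -13.6057 / 13² = -0.080507 eV
At n = ∞: E_∞ = 0 eV

Ionization energy = E_∞ - E_13 = 0 - (-0.080507) = 0.080507 eV
Ionization energy ≈ 0.081 eV

This is also called the binding energy of the electron in state n = 13.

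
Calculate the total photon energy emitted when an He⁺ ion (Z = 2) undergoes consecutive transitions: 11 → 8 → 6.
1.0620 eV

The energy levels of He⁺ are E_n = -13.6057 × 2² / n² eV.

First transition (11 → 8):
ΔE₁ = |E_8 - E_11|
ΔE₁ = |-0.8503562500 - (-0.4497752066)| = 0.4005810 eV

Second transition (8 → 6):
ΔE₂ = |E_6 - E_8|
ΔE₂ = |-1.5117444444 - (-0.8503562500)| = 0.6613882 eV

Total energy released:
E_total = ΔE₁ + ΔE₂ = 0.4005810 + 0.6613882 = 1.0620 eV

Note: This equals the direct transition 11 → 6: 1.0620 eV ✓
Energy is conserved regardless of the path taken.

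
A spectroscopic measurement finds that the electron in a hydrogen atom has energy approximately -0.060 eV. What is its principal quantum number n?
n = 15

The exact energy levels follow E_n = -13.6057 eV / n².

The measured value (-0.060 eV) is reported to only 2 significant figures, so we must test candidate n values and see which one matches to that precision.

Candidate energies:
  n = 13:  E = -13.6057/13² = -0.080507 eV
  n = 14:  E = -13.6057/14² = -0.069417 eV
  n = 15:  E = -13.6057/15² = -0.060470 eV  ← matches
  n = 16:  E = -13.6057/16² = -0.053147 eV
  n = 17:  E = -13.6057/17² = -0.047079 eV

Checking against the measurement of -0.060 eV (2 sig figs), only n = 15 agrees:
E_15 = -0.060470 eV, which rounds to -0.060 eV ✓

Therefore n = 15.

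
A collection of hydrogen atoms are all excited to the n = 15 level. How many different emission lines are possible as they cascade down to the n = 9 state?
21

The electron can occupy levels n = 9, 10, ..., 15 during de-excitation — that is m = 15 - 9 + 1 = 7 distinct levels.

The number of distinct spectral lines equals the number of ways to choose 2 of these m levels (each pair gives one possible emission transition):

Number of lines = m(m-1)/2 = 7×6/2 = 21

These correspond to all possible transitions between the 7 levels:
15 → 14, 15 → 13, 15 → 12, 15 → 11, 15 → 10, 15 → 9, 14 → 13, 14 → 12...

Each transition produces a photon with a unique energy (and thus wavelength). This count does not depend on Z.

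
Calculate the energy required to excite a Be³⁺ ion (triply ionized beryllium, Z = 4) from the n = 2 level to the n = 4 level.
40.817100 eV

The energy levels of a hydrogen-like atom are E_n = -13.6057 Z² eV / n².

Energy at n = 2: E_2 = -13.6057 × 4² / 2² = -54.422800000 eV
Energy at n = 4: E_4 = -13.6057 × 4² / 4² = -13.605700000 eV

The excitation energy is the difference:
ΔE = E_4 - E_2
ΔE = -13.605700000 - (-54.422800000)
ΔE = 40.817100 eV

Since this is positive, energy must be absorbed (photon absorption).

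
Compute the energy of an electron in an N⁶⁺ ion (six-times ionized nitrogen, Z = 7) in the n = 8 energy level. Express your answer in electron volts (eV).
-10.416864 eV

The energy levels of a hydrogen-like atom are given by:
E_n = -13.6057 Z² / n² eV  (with Z = 7 for N⁶⁺)

For n = 8:
E_8 = -13.6057 × 7² / 8²
E_8 = -13.6057 × 49 / 64
E_8 = -10.416864 eV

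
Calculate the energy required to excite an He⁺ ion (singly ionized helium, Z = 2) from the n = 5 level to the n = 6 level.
0.66517 eV

The energy levels of a hydrogen-like atom are E_n = -13.6057 Z² eV / n².

Energy at n = 5: E_5 = -13.6057 × 2² / 5² = -2.17691200 eV
Energy at n = 6: E_6 = -13.6057 × 2² / 6² = -1.51174444 eV

The excitation energy is the difference:
ΔE = E_6 - E_5
ΔE = -1.51174444 - (-2.17691200)
ΔE = 0.66517 eV

Since this is positive, energy must be absorbed (photon absorption).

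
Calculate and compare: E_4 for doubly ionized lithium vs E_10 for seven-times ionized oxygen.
O⁷⁺ at n = 10 (E = -8.708 eV)

Using E_n = -13.6057 Z² / n² eV:

Li²⁺ (Z = 3) at n = 4:
E = -13.6057 × 3² / 4² = -13.6057 × 9 / 16 = -7.653206 eV

O⁷⁺ (Z = 8) at n = 10:
E = -13.6057 × 8² / 10² = -13.6057 × 64 / 100 = -8.707648 eV

Since -8.707648 eV < -7.653206 eV,
O⁷⁺ at n = 10 is more tightly bound (requires more energy to ionize).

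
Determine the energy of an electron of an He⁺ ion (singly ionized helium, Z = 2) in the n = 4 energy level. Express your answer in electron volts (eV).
-3.4014 eV

The energy levels of a hydrogen-like atom are given by:
E_n = -13.6057 Z² / n² eV  (with Z = 2 for He⁺)

For n = 4:
E_4 = -13.6057 × 2² / 4²
E_4 = -13.6057 × 4 / 16
E_4 = -3.4014 eV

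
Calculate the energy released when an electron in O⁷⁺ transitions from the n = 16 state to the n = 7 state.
14.369285 eV

The energy levels are E_n = -13.6057 Z² eV / n².

Energy at n = 16: E_16 = -13.6057 × 8² / 16² = -3.401425000 eV
Energy at n = 7: E_7 = -13.6057 × 8² / 7² = -17.770710204 eV

For emission (electron falling to lower state), the photon energy is:
E_photon = E_16 - E_7 = |-3.401425000 - (-17.770710204)|
E_photon = 14.369285 eV

This energy is carried away by the emitted photon.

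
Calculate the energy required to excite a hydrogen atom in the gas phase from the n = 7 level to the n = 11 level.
0.17 eV

The energy levels of a hydrogen-like atom are E_n = -13.6057 eV / n².

Energy at n = 7: E_7 = -13.6057 / 7² = -0.27767 eV
Energy at n = 11: E_11 = -13.6057 / 11² = -0.11244 eV

The excitation energy is the difference:
ΔE = E_11 - E_7
ΔE = -0.11244 - (-0.27767)
ΔE = 0.17 eV

Since this is positive, energy must be absorbed (photon absorption).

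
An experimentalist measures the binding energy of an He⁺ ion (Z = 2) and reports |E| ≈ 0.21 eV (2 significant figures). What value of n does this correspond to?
n = 16

The exact energy levels follow E_n = -13.6057 Z² / n² eV with Z = 2.

The measured value (-0.21 eV) is reported to only 2 significant figures, so we must test candidate n values and see which one matches to that precision.

Candidate energies:
  n = 14:  E = -13.6057 × 2² / 14² = -0.27767 eV
  n = 15:  E = -13.6057 × 2² / 15² = -0.24188 eV
  n = 16:  E = -13.6057 × 2² / 16² = -0.21259 eV  ← matches
  n = 17:  E = -13.6057 × 2² / 17² = -0.18831 eV
  n = 18:  E = -13.6057 × 2² / 18² = -0.16797 eV

Checking against the measurement of -0.21 eV (2 sig figs), only n = 16 agrees:
E_16 = -0.21259 eV, which rounds to -0.21 eV ✓

Therefore n = 16.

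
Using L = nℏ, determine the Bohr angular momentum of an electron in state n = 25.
2.64e-33 J·s (or 25ℏ)

In the Bohr model, angular momentum is quantized:
L = nℏ

where ℏ = h/(2π) = 1.0546e-34 J·s

For n = 25:
L = 25 × 1.0546e-34 J·s
L = 2.64e-33 J·s

This can also be written as L = 25ℏ.
The angular momentum is an integer multiple of the reduced Planck constant.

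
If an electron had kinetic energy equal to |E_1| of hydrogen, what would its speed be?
2.18769e+06 m/s (or 0.72974% of c)

The binding energy at n = 1 for hydrogen is:
E_1 = -13.6057/1² = -13.6057000 eV
|E_1| = 13.6057000 eV

Convert to Joules:
KE = 13.6057000 eV × (1.602177 × 10⁻¹⁹ J/eV) = 2.1798740e-18 J

Using KE = ½mv²:
v = √(2·KE/m_e)
v = √(2 × 2.1798740e-18 J / 9.10938 × 10⁻³¹ kg)
v = 2.18769e+06 m/s

This is approximately 0.72974% the speed of light.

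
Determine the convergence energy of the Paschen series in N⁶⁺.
74.0755 eV

The series limit corresponds to the transition from n = ∞ to n = 3.
This is the highest energy (shortest wavelength) transition in the Paschen series.

E_∞ = 0 eV
E_3 = -13.6057 × 7² / 3² = -74.0755 eV

Energy at series limit:
ΔE = E_∞ - E_3 = 0 - (-74.0755) = 74.0755 eV

This energy equals the ionization energy from the n = 3 state of N⁶⁺.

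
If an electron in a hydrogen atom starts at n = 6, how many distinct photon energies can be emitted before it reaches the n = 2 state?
10

The electron can occupy levels n = 2, 3, ..., 6 during de-excitation — that is m = 6 - 2 + 1 = 5 distinct levels.

The number of distinct spectral lines equals the number of ways to choose 2 of these m levels (each pair gives one possible emission transition):

Number of lines = m(m-1)/2 = 5×4/2 = 10

These correspond to all possible transitions between the 5 levels:
6 → 5, 6 → 4, 6 → 3, 6 → 2, 5 → 4, 5 → 3, 5 → 2, 4 → 3...

Each transition produces a photon with a unique energy (and thus wavelength). This count does not depend on Z.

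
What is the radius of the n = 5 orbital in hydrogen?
1.3229 nm (or 13.2294 Å)

The Bohr radius formula is:
r_n = n² a₀ / Z

where a₀ = 0.0529177 nm is the Bohr radius.

For H (Z = 1) at n = 5:
r_5 = 5² × 0.0529177 nm / 1
r_5 = 25 × 0.0529177 nm / 1
r_5 = 1.32294 nm / 1
r_5 = 1.3229 nm

The electron orbits at approximately 1.3229 nm from the nucleus.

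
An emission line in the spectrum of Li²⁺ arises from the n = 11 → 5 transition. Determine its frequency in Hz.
9.3964e+14 Hz

First, find the transition energy:
E_11 = -13.6057 × 3² / 11² = -1.0119942 eV
E_5 = -13.6057 × 3² / 5² = -4.8980520 eV
|ΔE| = |E_5 - E_11| = 3.8860578 eV

Convert to Joules: E = 3.8860578 eV × (1.602177 × 10⁻¹⁹ J/eV) = 6.226152e-19 J

Using E = hf:
f = E/h = 6.226152e-19 J / (6.62607 × 10⁻³⁴ J·s)
f = 9.3964e+14 Hz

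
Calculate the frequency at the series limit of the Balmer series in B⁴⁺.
2.0562e+16 Hz

The series limit corresponds to the transition from n = ∞ to n = 2.
This is the highest energy (shortest wavelength) transition in the Balmer series.

E_∞ = 0 eV
E_2 = -13.6057 × 5² / 2² = -85.03562500 eV

Energy at series limit:
ΔE = E_∞ - E_2 = 0 - (-85.03562500) = 85.03562500 eV
E = 85.03562500 eV × (1.602177 × 10⁻¹⁹ J/eV) = 1.362421e-17 J
f = E/h = 1.362421e-17 J / (6.62607 × 10⁻³⁴ J·s) = 2.0562e+16 Hz

This energy equals the ionization energy from the n = 2 state of B⁴⁺.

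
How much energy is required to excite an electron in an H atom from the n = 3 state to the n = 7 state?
1.2341 eV

The energy levels of a hydrogen-like atom are E_n = -13.6057 eV / n².

Energy at n = 3: E_3 = -13.6057 / 3² = -1.5117444 eV
Energy at n = 7: E_7 = -13.6057 / 7² = -0.2776673 eV

The excitation energy is the difference:
ΔE = E_7 - E_3
ΔE = -0.2776673 - (-1.5117444)
ΔE = 1.2341 eV

Since this is positive, energy must be absorbed (photon absorption).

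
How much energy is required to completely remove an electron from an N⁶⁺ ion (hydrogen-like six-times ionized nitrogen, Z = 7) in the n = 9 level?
8.2306 eV

The ionization energy is the energy needed to remove the electron completely (n → ∞).

For a hydrogen-like ion with Z = 7, E_n = -13.6057 Z² / n² eV.

At n = 9: E_9 = -13.6057 × 7² / 9² = -8.2306086 eV
At n = ∞: E_∞ = 0 eV

Ionization energy = E_∞ - E_9 = 0 - (-8.2306086) = 8.2306086 eV
Ionization energy ≈ 8.2306 eV

This is also called the binding energy of the electron in state n = 9.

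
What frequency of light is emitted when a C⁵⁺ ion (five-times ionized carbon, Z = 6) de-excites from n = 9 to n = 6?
1.82769e+15 Hz

First, find the transition energy:
E_9 = -13.6057 × 6² / 9² = -6.04697778 eV
E_6 = -13.6057 × 6² / 6² = -13.60570000 eV
|ΔE| = |E_6 - E_9| = 7.55872222 eV

Convert to Joules: E = 7.55872222 eV × (1.602177 × 10⁻¹⁹ J/eV) = 1.2110411e-18 J

Using E = hf:
f = E/h = 1.2110411e-18 J / (6.62607 × 10⁻³⁴ J·s)
f = 1.82769e+15 Hz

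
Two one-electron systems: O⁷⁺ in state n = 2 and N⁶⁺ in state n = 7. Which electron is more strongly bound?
O⁷⁺ at n = 2 (E = -217.691 eV)

Using E_n = -13.6057 Z² / n² eV:

O⁷⁺ (Z = 8) at n = 2:
E = -13.6057 × 8² / 2² = -13.6057 × 64 / 4 = -217.691200 eV

N⁶⁺ (Z = 7) at n = 7:
E = -13.6057 × 7² / 7² = -13.6057 × 49 / 49 = -13.605700 eV

Since -217.691200 eV < -13.605700 eV,
O⁷⁺ at n = 2 is more tightly bound (requires more energy to ionize).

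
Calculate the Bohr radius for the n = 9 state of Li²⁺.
1.42878 nm (or 14.28778 Å)

The Bohr radius formula is:
r_n = n² a₀ / Z

where a₀ = 0.05291772 nm is the Bohr radius.

For Li²⁺ (Z = 3) at n = 9:
r_9 = 9² × 0.05291772 nm / 3
r_9 = 81 × 0.05291772 nm / 3
r_9 = 4.286335 nm / 3
r_9 = 1.42878 nm

The electron orbits at approximately 1.42878 nm from the nucleus.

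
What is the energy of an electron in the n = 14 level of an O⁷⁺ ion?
-4.442678 eV

For hydrogen-like ions, the energy levels scale with Z²:
E_n = -13.6057 Z² / n² eV

For O⁷⁺ (Z = 8) at n = 14:
E_14 = -13.6057 × 8² / 14²
E_14 = -13.6057 × 64 / 196
E_14 = -870.7648 / 196
E_14 = -4.442678 eV

The energy is 64 times more negative than hydrogen at the same n due to the stronger nuclear charge.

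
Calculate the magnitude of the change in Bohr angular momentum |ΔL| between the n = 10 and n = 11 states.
1.05e-34 J·s (or 1ℏ)

In the Bohr model, L_n = nℏ where ℏ = 1.0546e-34 J·s.

L_11 = 11ℏ = 1.1601e-33 J·s
L_10 = 10ℏ = 1.0546e-33 J·s

ΔL = L_11 - L_10 = (11 - 10)ℏ = 1ℏ
ΔL = 1 × 1.0546e-34 J·s = 1.05e-34 J·s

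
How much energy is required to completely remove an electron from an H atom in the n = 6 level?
0.37794 eV

The ionization energy is the energy needed to remove the electron completely (n → ∞).

For hydrogen, E_n = -13.6057 eV / n².

At n = 6: E_6 = -13.6057 / 6² = -0.37793611 eV
At n = ∞: E_∞ = 0 eV

Ionization energy = E_∞ - E_6 = 0 - (-0.37793611) = 0.37793611 eV
Ionization energy ≈ 0.37794 eV

This is also called the binding energy of the electron in state n = 6.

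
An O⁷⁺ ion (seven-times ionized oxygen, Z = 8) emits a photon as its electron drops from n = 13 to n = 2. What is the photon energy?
212.53875 eV

The energy levels are E_n = -13.6057 Z² eV / n².

Energy at n = 13: E_13 = -13.6057 × 8² / 13² = -5.15245444 eV
Energy at n = 2: E_2 = -13.6057 × 8² / 2² = -217.69120000 eV

For emission (electron falling to lower state), the photon energy is:
E_photon = E_13 - E_2 = |-5.15245444 - (-217.69120000)|
E_photon = 212.53875 eV

This energy is carried away by the emitted photon.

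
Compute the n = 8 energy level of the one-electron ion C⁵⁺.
-7.653206 eV

For hydrogen-like ions, the energy levels scale with Z²:
E_n = -13.6057 Z² / n² eV

For C⁵⁺ (Z = 6) at n = 8:
E_8 = -13.6057 × 6² / 8²
E_8 = -13.6057 × 36 / 64
E_8 = -489.8052 / 64
E_8 = -7.653206 eV

The energy is 36 times more negative than hydrogen at the same n due to the stronger nuclear charge.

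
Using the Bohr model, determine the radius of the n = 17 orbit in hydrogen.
15.29322 nm (or 152.93221 Å)

The Bohr radius formula is:
r_n = n² a₀ / Z

where a₀ = 0.05291772 nm is the Bohr radius.

For H (Z = 1) at n = 17:
r_17 = 17² × 0.05291772 nm / 1
r_17 = 289 × 0.05291772 nm / 1
r_17 = 15.293221 nm / 1
r_17 = 15.29322 nm

The electron orbits at approximately 15.29322 nm from the nucleus.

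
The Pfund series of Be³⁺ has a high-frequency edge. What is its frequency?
2.1055e+15 Hz

The series limit corresponds to the transition from n = ∞ to n = 5.
This is the highest energy (shortest wavelength) transition in the Pfund series.

E_∞ = 0 eV
E_5 = -13.6057 × 4² / 5² = -8.7076480 eV

Energy at series limit:
ΔE = E_∞ - E_5 = 0 - (-8.7076480) = 8.7076480 eV
E = 8.7076480 eV × (1.602177 × 10⁻¹⁹ J/eV) = 1.395119e-18 J
f = E/h = 1.395119e-18 J / (6.62607 × 10⁻³⁴ J·s) = 2.1055e+15 Hz

This energy equals the ionization energy from the n = 5 state of Be³⁺.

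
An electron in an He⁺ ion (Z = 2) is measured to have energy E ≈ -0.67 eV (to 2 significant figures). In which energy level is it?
n = 9

The exact energy levels follow E_n = -13.6057 Z² / n² eV with Z = 2.

The measured value (-0.67 eV) is reported to only 2 significant figures, so we must test candidate n values and see which one matches to that precision.

Candidate energies:
  n = 7:  E = -13.6057 × 2² / 7² = -1.110669 eV
  n = 8:  E = -13.6057 × 2² / 8² = -0.850356 eV
  n = 9:  E = -13.6057 × 2² / 9² = -0.671886 eV  ← matches
  n = 10:  E = -13.6057 × 2² / 10² = -0.544228 eV
  n = 11:  E = -13.6057 × 2² / 11² = -0.449775 eV

Checking against the measurement of -0.67 eV (2 sig figs), only n = 9 agrees:
E_9 = -0.671886 eV, which rounds to -0.67 eV ✓

Therefore n = 9.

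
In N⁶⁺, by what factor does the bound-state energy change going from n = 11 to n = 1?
121.00000

Using E_n = -13.6057 Z² / n² eV with Z = 7:

E_1 = -13.6057 × 7² / 1² = -666.6793 / 1 = -666.67930000000 eV
E_11 = -13.6057 × 7² / 11² = -666.6793 / 121 = -5.50974628099 eV

The ratio is:
E_1/E_11 = (-666.67930000000) / (-5.50974628099)
E_1/E_11 = (-666.6793/1) / (-666.6793/121)
E_1/E_11 = 121/1
E_1/E_11 = 121.00000
(Note: the Z² factors cancel in the ratio.)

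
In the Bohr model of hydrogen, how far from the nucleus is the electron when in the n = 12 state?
7.6202 nm (or 76.2015 Å)

The Bohr radius formula is:
r_n = n² a₀ / Z

where a₀ = 0.0529177 nm is the Bohr radius.

For H (Z = 1) at n = 12:
r_12 = 12² × 0.0529177 nm / 1
r_12 = 144 × 0.0529177 nm / 1
r_12 = 7.62015 nm / 1
r_12 = 7.6202 nm

The electron orbits at approximately 7.6202 nm from the nucleus.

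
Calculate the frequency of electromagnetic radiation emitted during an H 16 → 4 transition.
1.9276e+14 Hz

First, find the transition energy:
E_16 = -13.6057 / 16² = -0.05314727 eV
E_4 = -13.6057 / 4² = -0.85035625 eV
|ΔE| = |E_4 - E_16| = 0.79720898 eV

Convert to Joules: E = 0.79720898 eV × (1.602177 × 10⁻¹⁹ J/eV) = 1.277270e-19 J

Using E = hf:
f = E/h = 1.277270e-19 J / (6.62607 × 10⁻³⁴ J·s)
f = 1.9276e+14 Hz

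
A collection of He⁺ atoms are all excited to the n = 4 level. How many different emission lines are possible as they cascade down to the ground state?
6

The electron can occupy levels n = 1, 2, ..., 4 during de-excitation — that is m = 4 - 1 + 1 = 4 distinct levels.

The number of distinct spectral lines equals the number of ways to choose 2 of these m levels (each pair gives one possible emission transition):

Number of lines = m(m-1)/2 = 4×3/2 = 6

These correspond to all possible transitions between the 4 levels:
4 → 3, 4 → 2, 4 → 1, 3 → 2, 3 → 1, 2 → 1

Each transition produces a photon with a unique energy (and thus wavelength). This count does not depend on Z.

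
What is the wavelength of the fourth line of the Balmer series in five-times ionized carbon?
11.390814 nm

The lines of a series are numbered from the longest wavelength (smallest ΔE) outward; the fourth line is the transition from n = n_f + 4 to n_f.
The Balmer series has all transitions ending at n_f = 2.

For C⁵⁺ (Z = 6), the fourth line (δ-line) is the jump from n = 6 to n = 2:
E_6 = -13.6057 × 6² / 6² = -13.60570000 eV
E_2 = -13.6057 × 6² / 2² = -122.45130000 eV
ΔE = E_6 - E_2 = 108.84560000 eV

λ = hc/E = 1239.84 eV·nm / 108.84560000 eV
λ = 11.390814 nm

This is the δ-line of the Balmer series in C⁵⁺.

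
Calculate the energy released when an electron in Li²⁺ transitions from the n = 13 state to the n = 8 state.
1.188738 eV

The energy levels are E_n = -13.6057 Z² eV / n².

Energy at n = 13: E_13 = -13.6057 × 3² / 13² = -0.724563905 eV
Energy at n = 8: E_8 = -13.6057 × 3² / 8² = -1.913301563 eV

For emission (electron falling to lower state), the photon energy is:
E_photon = E_13 - E_8 = |-0.724563905 - (-1.913301563)|
E_photon = 1.188738 eV

This energy is carried away by the emitted photon.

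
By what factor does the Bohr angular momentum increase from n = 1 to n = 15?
15.00000

In the Bohr model, L_n = nℏ, so the ratio is purely the ratio of quantum numbers:

L_15/L_1 = 15ℏ / 1ℏ = 15/1 = 15.00000

The angular momentum scales linearly with n.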